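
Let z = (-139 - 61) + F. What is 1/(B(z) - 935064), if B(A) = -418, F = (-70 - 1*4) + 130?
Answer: -1/935482 ≈ -1.0690e-6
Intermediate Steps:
F = 56 (F = (-70 - 4) + 130 = -74 + 130 = 56)
z = -144 (z = (-139 - 61) + 56 = -200 + 56 = -144)
1/(B(z) - 935064) = 1/(-418 - 935064) = 1/(-935482) = -1/935482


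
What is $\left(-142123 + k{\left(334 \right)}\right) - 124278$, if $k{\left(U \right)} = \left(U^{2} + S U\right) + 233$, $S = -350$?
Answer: $-271512$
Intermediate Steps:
$k{\left(U \right)} = 233 + U^{2} - 350 U$ ($k{\left(U \right)} = \left(U^{2} - 350 U\right) + 233 = 233 + U^{2} - 350 U$)
$\left(-142123 + k{\left(334 \right)}\right) - 124278 = \left(-142123 + \left(233 + 334^{2} - 116900\right)\right) - 124278 = \left(-142123 + \left(233 + 111556 - 116900\right)\right) - 124278 = \left(-142123 - 5111\right) - 124278 = -147234 - 124278 = -271512$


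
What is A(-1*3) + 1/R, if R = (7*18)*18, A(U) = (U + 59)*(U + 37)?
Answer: 4318273/2268 ≈ 1904.0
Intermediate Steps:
A(U) = (37 + U)*(59 + U) (A(U) = (59 + U)*(37 + U) = (37 + U)*(59 + U))
R = 2268 (R = 126*18 = 2268)
A(-1*3) + 1/R = (2183 + (-1*3)² + 96*(-1*3)) + 1/2268 = (2183 + (-3)² + 96*(-3)) + 1/2268 = (2183 + 9 - 288) + 1/2268 = 1904 + 1/2268 = 4318273/2268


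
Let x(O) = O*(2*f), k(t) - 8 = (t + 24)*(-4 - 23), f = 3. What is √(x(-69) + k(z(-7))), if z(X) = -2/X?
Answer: 2*I*√13006/7 ≈ 32.584*I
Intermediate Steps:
k(t) = -640 - 27*t (k(t) = 8 + (t + 24)*(-4 - 23) = 8 + (24 + t)*(-27) = 8 + (-648 - 27*t) = -640 - 27*t)
x(O) = 6*O (x(O) = O*(2*3) = O*6 = 6*O)
√(x(-69) + k(z(-7))) = √(6*(-69) + (-640 - (-54)/(-7))) = √(-414 + (-640 - (-54)*(-1)/7)) = √(-414 + (-640 - 27*2/7)) = √(-414 + (-640 - 54/7)) = √(-414 - 4534/7) = √(-7432/7) = 2*I*√13006/7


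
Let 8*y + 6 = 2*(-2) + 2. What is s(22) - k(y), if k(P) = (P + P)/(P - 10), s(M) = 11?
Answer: 119/11 ≈ 10.818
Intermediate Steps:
y = -1 (y = -¾ + (2*(-2) + 2)/8 = -¾ + (-4 + 2)/8 = -¾ + (⅛)*(-2) = -¾ - ¼ = -1)
k(P) = 2*P/(-10 + P) (k(P) = (2*P)/(-10 + P) = 2*P/(-10 + P))
s(22) - k(y) = 11 - 2*(-1)/(-10 - 1) = 11 - 2*(-1)/(-11) = 11 - 2*(-1)*(-1)/11 = 11 - 1*2/11 = 11 - 2/11 = 119/11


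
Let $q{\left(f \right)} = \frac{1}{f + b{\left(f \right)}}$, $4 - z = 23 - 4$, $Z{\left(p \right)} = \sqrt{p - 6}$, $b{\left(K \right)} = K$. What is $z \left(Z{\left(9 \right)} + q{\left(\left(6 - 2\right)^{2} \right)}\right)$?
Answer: $- \frac{15}{32} - 15 \sqrt{3} \approx -26.45$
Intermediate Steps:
$Z{\left(p \right)} = \sqrt{-6 + p}$
$z = -15$ ($z = 4 - \left(23 - 4\right) = 4 - 19 = -15$)
$q{\left(f \right)} = \frac{1}{2 f}$ ($q{\left(f \right)} = \frac{1}{f + f} = \frac{1}{2 f}$)
$z \left(Z{\left(9 \right)} + q{\left(\left(6 - 2\right)^{2} \right)}\right) = - 15 \left(\sqrt{-6 + 9} + \frac{1}{2 \left(6 - 2\right)^{2}}\right) = - 15 \left(\sqrt{3} + \frac{1}{2 \cdot 4^{2}}\right) = - 15 \left(\sqrt{3} + \frac{1}{2 \cdot 16}\right) = - 15 \left(\sqrt{3} + \frac{1}{2} \cdot \frac{1}{16}\right) = - 15 \left(\sqrt{3} + \frac{1}{32}\right) = - 15 \left(\frac{1}{32} + \sqrt{3}\right) = - \frac{15}{32} - 15 \sqrt{3}$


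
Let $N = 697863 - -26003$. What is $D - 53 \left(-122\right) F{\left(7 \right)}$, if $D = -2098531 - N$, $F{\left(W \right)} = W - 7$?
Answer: $-2822397$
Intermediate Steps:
$F{\left(W \right)} = -7 + W$ ($F{\left(W \right)} = W - 7 = -7 + W$)
$N = 723866$ ($N = 697863 + 26003 = 723866$)
$D = -2822397$ ($D = -2098531 - 723866 = -2822397$)
$D - 53 \left(-122\right) F{\left(7 \right)} = -2822397 - 53 \left(-122\right) \left(-7 + 7\right) = -2822397 - \left(-6466\right) 0 = -2822397 - 0 = -2822397 + 0 = -2822397$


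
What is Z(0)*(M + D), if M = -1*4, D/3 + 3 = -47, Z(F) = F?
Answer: 0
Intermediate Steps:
D = -150 (D = -9 + 3*(-47) = -9 - 141 = -150)
M = -4
Z(0)*(M + D) = 0*(-4 - 150) = 0*(-154) = 0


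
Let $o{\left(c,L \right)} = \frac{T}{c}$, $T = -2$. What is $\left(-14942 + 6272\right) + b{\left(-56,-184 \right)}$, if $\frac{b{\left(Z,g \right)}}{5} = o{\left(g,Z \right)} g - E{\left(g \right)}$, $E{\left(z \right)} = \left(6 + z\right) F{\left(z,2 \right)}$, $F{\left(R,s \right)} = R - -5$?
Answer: $-167990$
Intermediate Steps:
$F{\left(R,s \right)} = 5 + R$ ($F{\left(R,s \right)} = R + 5 = 5 + R$)
$o{\left(c,L \right)} = - \frac{2}{c}$
$E{\left(z \right)} = \left(5 + z\right) \left(6 + z\right)$ ($E{\left(z \right)} = \left(6 + z\right) \left(5 + z\right) = \left(5 + z\right) \left(6 + z\right)$)
$b{\left(Z,g \right)} = -10 - 5 \left(5 + g\right) \left(6 + g\right)$ ($b{\left(Z,g \right)} = 5 \left(- \frac{2}{g} g - \left(5 + g\right) \left(6 + g\right)\right) = 5 \left(-2 - \left(5 + g\right) \left(6 + g\right)\right) = -10 - 5 \left(5 + g\right) \left(6 + g\right)$)
$\left(-14942 + 6272\right) + b{\left(-56,-184 \right)} = \left(-14942 + 6272\right) - \left(10 + 5 \left(5 - 184\right) \left(6 - 184\right)\right) = -8670 - \left(10 - -159310\right) = -8670 - 159320 = -167990$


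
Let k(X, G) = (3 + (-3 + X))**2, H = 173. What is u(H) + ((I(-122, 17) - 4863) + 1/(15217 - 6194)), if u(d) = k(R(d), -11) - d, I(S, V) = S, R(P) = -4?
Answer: -46396265/9023 ≈ -5142.0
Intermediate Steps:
k(X, G) = X**2
u(d) = 16 - d (u(d) = (-4)**2 - d = 16 - d)
u(H) + ((I(-122, 17) - 4863) + 1/(15217 - 6194)) = (16 - 1*173) + ((-122 - 4863) + 1/(15217 - 6194)) = (16 - 173) + (-4985 + 1/9023) = -157 + (-4985 + 1/9023) = -157 - 44979654/9023 = -46396265/9023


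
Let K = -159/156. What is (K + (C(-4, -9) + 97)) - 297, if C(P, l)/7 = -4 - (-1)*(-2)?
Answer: -12637/52 ≈ -243.02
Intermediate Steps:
C(P, l) = -42 (C(P, l) = 7*(-4 - (-1)*(-2)) = 7*(-4 - 1*2) = 7*(-4 - 2) = 7*(-6) = -42)
K = -53/52 (K = -159*1/156 = -53/52 ≈ -1.0192)
(K + (C(-4, -9) + 97)) - 297 = (-53/52 + (-42 + 97)) - 297 = (-53/52 + 55) - 297 = 2807/52 - 297 = -12637/52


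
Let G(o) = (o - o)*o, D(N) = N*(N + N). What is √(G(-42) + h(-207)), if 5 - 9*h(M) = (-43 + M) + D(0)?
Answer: √255/3 ≈ 5.3229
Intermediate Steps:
D(N) = 2*N² (D(N) = N*(2*N) = 2*N²)
h(M) = 16/3 - M/9 (h(M) = 5/9 - ((-43 + M) + 2*0²)/9 = 5/9 - ((-43 + M) + 2*0)/9 = 5/9 - ((-43 + M) + 0)/9 = 5/9 - (-43 + M)/9 = 5/9 + (43/9 - M/9) = 16/3 - M/9)
G(o) = 0 (G(o) = 0*o = 0)
√(G(-42) + h(-207)) = √(0 + (16/3 - ⅑*(-207))) = √(0 + (16/3 + 23)) = √(0 + 85/3) = √(85/3) = √255/3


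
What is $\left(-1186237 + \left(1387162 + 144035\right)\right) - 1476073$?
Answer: $-1131113$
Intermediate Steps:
$\left(-1186237 + \left(1387162 + 144035\right)\right) - 1476073 = \left(-1186237 + 1531197\right) - 1476073 = 344960 - 1476073 = -1131113$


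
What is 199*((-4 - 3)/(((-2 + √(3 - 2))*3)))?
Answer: 1393/3 ≈ 464.33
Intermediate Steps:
199*((-4 - 3)/(((-2 + √(3 - 2))*3))) = 199*(-7*1/(3*(-2 + √1))) = 199*(-7*1/(3*(-2 + 1))) = 199*(-7/((-1*3))) = 199*(-7/(-3)) = 199*(-7*(-⅓)) = 199*(7/3) = 1393/3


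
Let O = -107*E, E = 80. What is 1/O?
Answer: -1/8560 ≈ -0.00011682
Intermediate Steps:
O = -8560 (O = -107*80 = -8560)
1/O = 1/(-8560) = -1/8560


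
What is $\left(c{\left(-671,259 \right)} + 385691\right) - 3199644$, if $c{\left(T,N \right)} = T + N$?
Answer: $-2814365$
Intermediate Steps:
$c{\left(T,N \right)} = N + T$
$\left(c{\left(-671,259 \right)} + 385691\right) - 3199644 = \left(\left(259 - 671\right) + 385691\right) - 3199644 = \left(-412 + 385691\right) - 3199644 = 385279 - 3199644 = -2814365$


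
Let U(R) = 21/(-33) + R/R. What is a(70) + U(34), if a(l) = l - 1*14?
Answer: 620/11 ≈ 56.364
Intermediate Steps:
U(R) = 4/11 (U(R) = 21*(-1/33) + 1 = -7/11 + 1 = 4/11)
a(l) = -14 + l (a(l) = l - 14 = -14 + l)
a(70) + U(34) = (-14 + 70) + 4/11 = 56 + 4/11 = 620/11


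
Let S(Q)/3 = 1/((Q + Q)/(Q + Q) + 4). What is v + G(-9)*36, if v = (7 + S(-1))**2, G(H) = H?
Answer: -6656/25 ≈ -266.24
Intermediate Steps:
S(Q) = 3/5 (S(Q) = 3/((Q + Q)/(Q + Q) + 4) = 3/((2*Q)/((2*Q)) + 4) = 3/((2*Q)*(1/(2*Q)) + 4) = 3/(1 + 4) = 3/5)
v = 1444/25 (v = (7 + 3/5)**2 = (38/5)**2 = 1444/25 ≈ 57.760)
v + G(-9)*36 = 1444/25 - 9*36 = 1444/25 - 324 = -6656/25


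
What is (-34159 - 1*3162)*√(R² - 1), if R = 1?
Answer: 0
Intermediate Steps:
(-34159 - 1*3162)*√(R² - 1) = (-34159 - 1*3162)*√(1² - 1) = (-34159 - 3162)*√(1 - 1) = -37321*√0 = -37321*0 = 0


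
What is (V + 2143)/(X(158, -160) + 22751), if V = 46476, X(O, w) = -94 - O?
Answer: 48619/22499 ≈ 2.1609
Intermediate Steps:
(V + 2143)/(X(158, -160) + 22751) = (46476 + 2143)/((-94 - 1*158) + 22751) = 48619/((-94 - 158) + 22751) = 48619/(-252 + 22751) = 48619/22499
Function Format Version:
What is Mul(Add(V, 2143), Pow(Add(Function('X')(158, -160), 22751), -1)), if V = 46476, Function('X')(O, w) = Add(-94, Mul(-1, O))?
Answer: Rational(48619, 22499) ≈ 2.1609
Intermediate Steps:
Mul(Add(V, 2143), Pow(Add(Function('X')(158, -160), 22751), -1)) = Mul(Add(46476, 2143), Pow(Add(Add(-94, Mul(-1, 158)), 22751), -1)) = Mul(48619, Pow(Add(Add(-94, -158), 22751), -1)) = Mul(48619, Pow(Add(-252, 22751), -1)) = Mul(48619, Pow(22499, -1)) = Mul(48619, Rational(1, 22499)) = Rational(48619, 22499)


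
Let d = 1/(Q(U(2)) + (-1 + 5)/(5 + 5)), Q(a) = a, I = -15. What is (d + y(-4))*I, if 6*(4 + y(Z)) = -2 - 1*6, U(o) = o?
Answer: 295/4 ≈ 73.750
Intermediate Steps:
y(Z) = -16/3 (y(Z) = -4 + (-2 - 1*6)/6 = -4 + (-2 - 6)/6 = -4 + (⅙)*(-8) = -4 - 4/3 = -16/3)
d = 5/12 (d = 1/(2 + (-1 + 5)/(5 + 5)) = 1/(2 + 4/10) = 1/(2 + 4*(⅒)) = 1/(2 + ⅖) = 1/(12/5) = 5/12 ≈ 0.41667)
(d + y(-4))*I = (5/12 - 16/3)*(-15) = -59/12*(-15) = 295/4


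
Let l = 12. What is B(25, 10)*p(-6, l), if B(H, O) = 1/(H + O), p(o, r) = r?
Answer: 12/35 ≈ 0.34286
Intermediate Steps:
B(25, 10)*p(-6, l) = 12/(25 + 10) = 12/35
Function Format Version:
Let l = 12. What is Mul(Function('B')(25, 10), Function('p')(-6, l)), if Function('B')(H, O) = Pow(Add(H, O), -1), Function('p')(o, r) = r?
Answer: Rational(12, 35) ≈ 0.34286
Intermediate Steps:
Mul(Function('B')(25, 10), Function('p')(-6, l)) = Mul(Pow(Add(25, 10), -1), 12) = Mul(Pow(35, -1), 12) = Mul(Rational(1, 35), 12) = Rational(12, 35)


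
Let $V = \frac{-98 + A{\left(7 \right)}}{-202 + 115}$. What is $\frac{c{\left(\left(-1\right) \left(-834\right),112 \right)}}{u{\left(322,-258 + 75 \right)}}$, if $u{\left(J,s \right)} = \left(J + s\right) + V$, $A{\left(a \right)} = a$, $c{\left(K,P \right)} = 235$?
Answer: $\frac{20445}{12184} \approx 1.678$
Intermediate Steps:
$V = \frac{91}{87}$ ($V = \frac{-98 + 7}{-202 + 115} = - \frac{91}{-87} = \left(-91\right) \left(- \frac{1}{87}\right) = \frac{91}{87} \approx 1.046$)
$u{\left(J,s \right)} = \frac{91}{87} + J + s$ ($u{\left(J,s \right)} = \left(J + s\right) + \frac{91}{87} = \frac{91}{87} + J + s$)
$\frac{c{\left(\left(-1\right) \left(-834\right),112 \right)}}{u{\left(322,-258 + 75 \right)}} = \frac{235}{\frac{91}{87} + 322 + \left(-258 + 75\right)} = \frac{235}{\frac{91}{87} + 322 - 183} = \frac{235}{\frac{12184}{87}} = 235 \cdot \frac{87}{12184} = \frac{20445}{12184}$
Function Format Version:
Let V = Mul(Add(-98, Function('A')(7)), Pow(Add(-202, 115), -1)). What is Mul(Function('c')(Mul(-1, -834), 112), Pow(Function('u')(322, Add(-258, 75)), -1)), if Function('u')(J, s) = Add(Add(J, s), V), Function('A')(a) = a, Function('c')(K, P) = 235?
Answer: Rational(20445, 12184) ≈ 1.6780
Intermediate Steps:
V = Rational(91, 87) (V = Mul(Add(-98, 7), Pow(Add(-202, 115), -1)) = Mul(-91, Pow(-87, -1)) = Mul(-91, Rational(-1, 87)) = Rational(91, 87) ≈ 1.0460)
Function('u')(J, s) = Add(Rational(91, 87), J, s) (Function('u')(J, s) = Add(Add(J, s), Rational(91, 87)) = Add(Rational(91, 87), J, s))
Mul(Function('c')(Mul(-1, -834), 112), Pow(Function('u')(322, Add(-258, 75)), -1)) = Mul(235, Pow(Add(Rational(91, 87), 322, Add(-258, 75)), -1)) = Mul(235, Pow(Add(Rational(91, 87), 322, -183), -1)) = Mul(235, Pow(Rational(12184, 87), -1)) = Mul(235, Rational(87, 12184)) = Rational(20445, 12184)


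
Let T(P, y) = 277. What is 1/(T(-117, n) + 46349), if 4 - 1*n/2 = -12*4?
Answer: 1/46626 ≈ 2.1447e-5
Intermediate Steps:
n = 104 (n = 8 - (-24)*4 = 8 - 2*(-48) = 8 + 96 = 104)
1/(T(-117, n) + 46349) = 1/(277 + 46349) = 1/46626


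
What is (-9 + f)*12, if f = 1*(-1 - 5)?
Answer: -180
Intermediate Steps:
f = -6 (f = 1*(-6) = -6)
(-9 + f)*12 = (-9 - 6)*12 = -15*12 = -180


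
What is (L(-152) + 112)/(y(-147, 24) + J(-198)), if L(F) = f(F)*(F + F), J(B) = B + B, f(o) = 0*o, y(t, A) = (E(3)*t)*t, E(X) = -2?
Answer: -56/21807 ≈ -0.0025680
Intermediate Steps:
y(t, A) = -2*t**2 (y(t, A) = (-2*t)*t = -2*t**2)
f(o) = 0
J(B) = 2*B
L(F) = 0 (L(F) = 0*(F + F) = 0*(2*F) = 0)
(L(-152) + 112)/(y(-147, 24) + J(-198)) = (0 + 112)/(-2*(-147)**2 + 2*(-198)) = 112/(-2*21609 - 396) = 112/(-43218 - 396) = 112/(-43614) = 112*(-1/43614) = -56/21807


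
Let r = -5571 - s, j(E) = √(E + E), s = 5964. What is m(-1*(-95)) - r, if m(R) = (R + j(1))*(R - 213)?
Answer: 325 - 118*√2 ≈ 158.12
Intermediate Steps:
j(E) = √2*√E (j(E) = √(2*E) = √2*√E)
r = -11535 (r = -5571 - 1*5964 = -5571 - 5964 = -11535)
m(R) = (-213 + R)*(R + √2) (m(R) = (R + √2*√1)*(R - 213) = (R + √2*1)*(-213 + R) = (R + √2)*(-213 + R) = (-213 + R)*(R + √2))
m(-1*(-95)) - r = ((-1*(-95))² - (-213)*(-95) - 213*√2 + (-1*(-95))*√2) - 1*(-11535) = (95² - 213*95 - 213*√2 + 95*√2) + 11535 = (9025 - 20235 - 213*√2 + 95*√2) + 11535 = (-11210 - 118*√2) + 11535 = 325 - 118*√2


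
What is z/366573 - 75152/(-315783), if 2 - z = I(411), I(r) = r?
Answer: 9139846283/38585840553 ≈ 0.23687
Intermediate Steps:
z = -409 (z = 2 - 1*411 = 2 - 411 = -409)
z/366573 - 75152/(-315783) = -409/366573 - 75152/(-315783) = -409*1/366573 - 75152*(-1/315783) = -409/366573 + 75152/315783 = 9139846283/38585840553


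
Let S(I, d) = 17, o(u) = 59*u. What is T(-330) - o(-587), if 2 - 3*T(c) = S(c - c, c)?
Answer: 34628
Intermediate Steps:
T(c) = -5 (T(c) = ⅔ - ⅓*17 = ⅔ - 17/3 = -5)
T(-330) - o(-587) = -5 - 59*(-587) = -5 - 1*(-34633) = -5 + 34633 = 34628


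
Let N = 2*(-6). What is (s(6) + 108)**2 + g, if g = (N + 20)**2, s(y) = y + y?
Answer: 14464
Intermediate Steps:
N = -12
s(y) = 2*y
g = 64 (g = (-12 + 20)**2 = 8**2 = 64)
(s(6) + 108)**2 + g = (2*6 + 108)**2 + 64 = (12 + 108)**2 + 64 = 120**2 + 64 = 14400 + 64 = 14464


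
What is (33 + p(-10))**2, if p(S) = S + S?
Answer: 169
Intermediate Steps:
p(S) = 2*S
(33 + p(-10))**2 = (33 + 2*(-10))**2 = (33 - 20)**2 = 13**2 = 169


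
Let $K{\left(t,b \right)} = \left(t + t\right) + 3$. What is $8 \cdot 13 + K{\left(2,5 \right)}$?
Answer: $111$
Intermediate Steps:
$K{\left(t,b \right)} = 3 + 2 t$ ($K{\left(t,b \right)} = 2 t + 3 = 3 + 2 t$)
$8 \cdot 13 + K{\left(2,5 \right)} = 8 \cdot 13 + \left(3 + 2 \cdot 2\right) = 104 + \left(3 + 4\right) = 104 + 7 = 111$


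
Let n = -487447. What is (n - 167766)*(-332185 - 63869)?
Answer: 259499729502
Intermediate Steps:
(n - 167766)*(-332185 - 63869) = (-487447 - 167766)*(-332185 - 63869) = -655213*(-396054) = 259499729502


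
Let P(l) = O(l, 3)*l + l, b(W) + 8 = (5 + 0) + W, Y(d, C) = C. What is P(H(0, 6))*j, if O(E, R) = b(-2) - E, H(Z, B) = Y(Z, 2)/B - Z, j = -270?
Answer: 390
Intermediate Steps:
H(Z, B) = -Z + 2/B (H(Z, B) = 2/B - Z = -Z + 2/B)
b(W) = -3 + W (b(W) = -8 + ((5 + 0) + W) = -8 + (5 + W) = -3 + W)
O(E, R) = -5 - E (O(E, R) = (-3 - 2) - E = -5 - E)
P(l) = l + l*(-5 - l) (P(l) = (-5 - l)*l + l = l*(-5 - l) + l = l + l*(-5 - l))
P(H(0, 6))*j = -(-1*0 + 2/6)*(4 + (-1*0 + 2/6))*(-270) = -(0 + 2*(⅙))*(4 + (0 + 2*(⅙)))*(-270) = -(0 + ⅓)*(4 + (0 + ⅓))*(-270) = -1*⅓*(4 + ⅓)*(-270) = -1*⅓*13/3*(-270) = -13/9*(-270) = 390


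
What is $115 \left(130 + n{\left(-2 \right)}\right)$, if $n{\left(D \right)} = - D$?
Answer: $15180$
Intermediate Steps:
$115 \left(130 + n{\left(-2 \right)}\right) = 115 \left(130 - -2\right) = 115 \left(130 + 2\right) = 115 \cdot 132 = 15180$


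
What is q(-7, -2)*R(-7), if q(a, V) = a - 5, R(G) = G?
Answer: 84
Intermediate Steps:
q(a, V) = -5 + a
q(-7, -2)*R(-7) = (-5 - 7)*(-7) = -12*(-7) = 84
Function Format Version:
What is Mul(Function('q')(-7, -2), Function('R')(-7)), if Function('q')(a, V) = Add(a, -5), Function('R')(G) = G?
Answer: 84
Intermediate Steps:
Function('q')(a, V) = Add(-5, a)
Mul(Function('q')(-7, -2), Function('R')(-7)) = Mul(Add(-5, -7), -7) = Mul(-12, -7) = 84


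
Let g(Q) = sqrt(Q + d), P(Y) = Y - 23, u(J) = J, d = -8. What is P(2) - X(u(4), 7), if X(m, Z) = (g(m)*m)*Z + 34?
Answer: -55 - 56*I ≈ -55.0 - 56.0*I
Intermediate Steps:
P(Y) = -23 + Y
g(Q) = sqrt(-8 + Q) (g(Q) = sqrt(Q - 8) = sqrt(-8 + Q))
X(m, Z) = 34 + Z*m*sqrt(-8 + m) (X(m, Z) = (sqrt(-8 + m)*m)*Z + 34 = (m*sqrt(-8 + m))*Z + 34 = Z*m*sqrt(-8 + m) + 34 = 34 + Z*m*sqrt(-8 + m))
P(2) - X(u(4), 7) = (-23 + 2) - (34 + 7*4*sqrt(-8 + 4)) = -21 - (34 + 7*4*sqrt(-4)) = -21 - (34 + 7*4*(2*I)) = -21 - (34 + 56*I) = -21 + (-34 - 56*I) = -55 - 56*I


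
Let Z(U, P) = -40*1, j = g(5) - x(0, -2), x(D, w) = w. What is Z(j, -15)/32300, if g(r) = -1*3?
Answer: -2/1615 ≈ -0.0012384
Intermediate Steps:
g(r) = -3
j = -1 (j = -3 - 1*(-2) = -3 + 2 = -1)
Z(U, P) = -40
Z(j, -15)/32300 = -40/32300 = -40*1/32300 = -2/1615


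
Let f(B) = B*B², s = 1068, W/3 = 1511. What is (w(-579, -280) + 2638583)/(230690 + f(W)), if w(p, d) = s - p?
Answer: 2640230/93144718127 ≈ 2.8345e-5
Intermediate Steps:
W = 4533 (W = 3*1511 = 4533)
w(p, d) = 1068 - p
f(B) = B³
(w(-579, -280) + 2638583)/(230690 + f(W)) = ((1068 - 1*(-579)) + 2638583)/(230690 + 4533³) = ((1068 + 579) + 2638583)/(230690 + 93144487437) = (1647 + 2638583)/93144718127 = 2640230*(1/93144718127) = 2640230/93144718127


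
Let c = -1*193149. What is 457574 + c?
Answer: 264425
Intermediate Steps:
c = -193149
457574 + c = 457574 - 193149 = 264425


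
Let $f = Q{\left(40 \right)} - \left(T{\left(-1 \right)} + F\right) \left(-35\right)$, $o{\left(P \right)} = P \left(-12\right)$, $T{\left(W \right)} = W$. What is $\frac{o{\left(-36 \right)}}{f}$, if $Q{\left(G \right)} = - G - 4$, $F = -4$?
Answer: $- \frac{144}{73} \approx -1.9726$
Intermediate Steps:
$Q{\left(G \right)} = -4 - G$
$o{\left(P \right)} = - 12 P$
$f = -219$ ($f = \left(-4 - 40\right) - \left(-1 - 4\right) \left(-35\right) = \left(-4 - 40\right) - \left(-5\right) \left(-35\right) = -44 - 175 = -219$)
$\frac{o{\left(-36 \right)}}{f} = \frac{\left(-12\right) \left(-36\right)}{-219} = 432 \left(- \frac{1}{219}\right) = - \frac{144}{73}$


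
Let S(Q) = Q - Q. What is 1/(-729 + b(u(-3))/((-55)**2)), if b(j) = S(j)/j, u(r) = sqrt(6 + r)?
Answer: -1/729 ≈ -0.0013717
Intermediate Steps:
S(Q) = 0
b(j) = 0 (b(j) = 0/j = 0)
1/(-729 + b(u(-3))/((-55)**2)) = 1/(-729 + 0/((-55)**2)) = 1/(-729 + 0/3025) = 1/(-729 + 0*(1/3025)) = 1/(-729 + 0) = 1/(-729) = -1/729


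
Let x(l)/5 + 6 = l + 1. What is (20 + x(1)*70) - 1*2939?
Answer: -4319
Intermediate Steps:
x(l) = -25 + 5*l (x(l) = -30 + 5*(l + 1) = -30 + 5*(1 + l) = -30 + (5 + 5*l) = -25 + 5*l)
(20 + x(1)*70) - 1*2939 = (20 + (-25 + 5*1)*70) - 1*2939 = (20 + (-25 + 5)*70) - 2939 = (20 - 20*70) - 2939 = (20 - 1400) - 2939 = -1380 - 2939 = -4319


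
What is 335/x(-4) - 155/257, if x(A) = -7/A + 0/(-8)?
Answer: 343295/1799 ≈ 190.83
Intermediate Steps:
x(A) = -7/A (x(A) = -7/A + 0*(-⅛) = -7/A + 0 = -7/A)
335/x(-4) - 155/257 = 335/((-7/(-4))) - 155/257 = 335/((-7*(-¼))) - 155*1/257 = 335/(7/4) - 155/257 = 335*(4/7) - 155/257 = 1340/7 - 155/257 = 343295/1799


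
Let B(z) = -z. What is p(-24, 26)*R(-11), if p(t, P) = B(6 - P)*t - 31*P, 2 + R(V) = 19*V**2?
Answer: -2953942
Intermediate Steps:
R(V) = -2 + 19*V**2
p(t, P) = -31*P + t*(-6 + P) (p(t, P) = (-(6 - P))*t - 31*P = (-6 + P)*t - 31*P = t*(-6 + P) - 31*P = -31*P + t*(-6 + P))
p(-24, 26)*R(-11) = (-31*26 - 24*(-6 + 26))*(-2 + 19*(-11)**2) = (-806 - 24*20)*(-2 + 19*121) = (-806 - 480)*(-2 + 2299) = -1286*2297 = -2953942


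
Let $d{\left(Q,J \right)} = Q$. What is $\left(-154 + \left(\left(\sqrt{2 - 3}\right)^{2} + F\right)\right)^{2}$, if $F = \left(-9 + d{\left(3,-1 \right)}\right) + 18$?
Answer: $20449$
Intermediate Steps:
$F = 12$ ($F = \left(-9 + 3\right) + 18 = -6 + 18 = 12$)
$\left(-154 + \left(\left(\sqrt{2 - 3}\right)^{2} + F\right)\right)^{2} = \left(-154 + \left(\left(\sqrt{2 - 3}\right)^{2} + 12\right)\right)^{2} = \left(-154 + \left(\left(\sqrt{-1}\right)^{2} + 12\right)\right)^{2} = \left(-154 + \left(i^{2} + 12\right)\right)^{2} = \left(-154 + \left(-1 + 12\right)\right)^{2} = \left(-154 + 11\right)^{2} = \left(-143\right)^{2} = 20449$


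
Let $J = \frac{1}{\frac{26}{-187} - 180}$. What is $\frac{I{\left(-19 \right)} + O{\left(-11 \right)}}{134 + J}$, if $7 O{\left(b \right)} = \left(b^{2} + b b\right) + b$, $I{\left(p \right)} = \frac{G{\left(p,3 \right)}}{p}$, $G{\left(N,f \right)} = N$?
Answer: $\frac{1145324}{4513737} \approx 0.25374$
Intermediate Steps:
$I{\left(p \right)} = 1$ ($I{\left(p \right)} = \frac{p}{p} = 1$)
$J = - \frac{187}{33686}$ ($J = \frac{1}{26 \left(- \frac{1}{187}\right) - 180} = \frac{1}{- \frac{26}{187} - 180} = \frac{1}{- \frac{33686}{187}} = - \frac{187}{33686} \approx -0.0055513$)
$O{\left(b \right)} = \frac{b}{7} + \frac{2 b^{2}}{7}$ ($O{\left(b \right)} = \frac{\left(b^{2} + b b\right) + b}{7} = \frac{\left(b^{2} + b^{2}\right) + b}{7} = \frac{2 b^{2} + b}{7} = \frac{b + 2 b^{2}}{7} = \frac{b}{7} + \frac{2 b^{2}}{7}$)
$\frac{I{\left(-19 \right)} + O{\left(-11 \right)}}{134 + J} = \frac{1 + \frac{1}{7} \left(-11\right) \left(1 + 2 \left(-11\right)\right)}{134 - \frac{187}{33686}} = \frac{1 + \frac{1}{7} \left(-11\right) \left(1 - 22\right)}{\frac{4513737}{33686}} = \left(1 + \frac{1}{7} \left(-11\right) \left(-21\right)\right) \frac{33686}{4513737} = \left(1 + 33\right) \frac{33686}{4513737} = 34 \cdot \frac{33686}{4513737} = \frac{1145324}{4513737}$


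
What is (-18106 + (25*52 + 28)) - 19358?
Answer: -36136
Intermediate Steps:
(-18106 + (25*52 + 28)) - 19358 = (-18106 + (1300 + 28)) - 19358 = (-18106 + 1328) - 19358 = -16778 - 19358 = -36136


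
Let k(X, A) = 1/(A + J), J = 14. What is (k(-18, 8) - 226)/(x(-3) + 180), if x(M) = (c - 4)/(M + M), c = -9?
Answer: -14913/12023 ≈ -1.2404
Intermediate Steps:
k(X, A) = 1/(14 + A) (k(X, A) = 1/(A + 14) = 1/(14 + A))
x(M) = -13/(2*M) (x(M) = (-9 - 4)/(M + M) = -13*1/(2*M) = -13/(2*M))
(k(-18, 8) - 226)/(x(-3) + 180) = (1/(14 + 8) - 226)/(-13/2/(-3) + 180) = (1/22 - 226)/(-13/2*(-⅓) + 180) = (1/22 - 226)/(13/6 + 180) = -4971/(22*1093/6) = -4971/22*6/1093 = -14913/12023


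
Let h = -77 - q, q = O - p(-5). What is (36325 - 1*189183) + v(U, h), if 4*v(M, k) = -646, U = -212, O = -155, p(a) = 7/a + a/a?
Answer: -306039/2 ≈ -1.5302e+5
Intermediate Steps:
p(a) = 1 + 7/a (p(a) = 7/a + 1 = 1 + 7/a)
q = -773/5 (q = -155 - (7 - 5)/(-5) = -155 - (-1)*2/5 = -155 - 1*(-⅖) = -155 + ⅖ = -773/5 ≈ -154.60)
h = 388/5 (h = -77 - 1*(-773/5) = -77 + 773/5 = 388/5 ≈ 77.600)
v(M, k) = -323/2 (v(M, k) = (¼)*(-646) = -323/2)
(36325 - 1*189183) + v(U, h) = (36325 - 1*189183) - 323/2 = (36325 - 189183) - 323/2 = -152858 - 323/2 = -306039/2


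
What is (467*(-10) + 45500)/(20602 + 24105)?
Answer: 40830/44707 ≈ 0.91328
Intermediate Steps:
(467*(-10) + 45500)/(20602 + 24105) = (-4670 + 45500)/44707 = 40830*(1/44707) = 40830/44707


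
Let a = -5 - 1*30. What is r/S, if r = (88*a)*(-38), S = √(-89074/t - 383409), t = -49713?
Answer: -117040*I*√947545814580159/19060322543 ≈ -189.02*I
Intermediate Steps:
a = -35 (a = -5 - 30 = -35)
S = I*√947545814580159/49713 (S = √(-89074/(-49713) - 383409) = √(-89074*(-1/49713) - 383409) = √(89074/49713 - 383409) = √(-19060322543/49713) = I*√947545814580159/49713 ≈ 619.2*I)
r = 117040 (r = (88*(-35))*(-38) = -3080*(-38) = 117040)
r/S = 117040/((I*√947545814580159/49713)) = 117040*(-I*√947545814580159/19060322543) = -117040*I*√947545814580159/19060322543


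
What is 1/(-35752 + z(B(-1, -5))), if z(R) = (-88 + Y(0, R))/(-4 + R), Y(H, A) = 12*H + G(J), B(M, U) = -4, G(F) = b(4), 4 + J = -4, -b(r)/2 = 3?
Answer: -4/142961 ≈ -2.7980e-5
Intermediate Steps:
b(r) = -6 (b(r) = -2*3 = -6)
J = -8 (J = -4 - 4 = -8)
G(F) = -6
Y(H, A) = -6 + 12*H (Y(H, A) = 12*H - 6 = -6 + 12*H)
z(R) = -94/(-4 + R) (z(R) = (-88 + (-6 + 12*0))/(-4 + R) = (-88 + (-6 + 0))/(-4 + R) = (-88 - 6)/(-4 + R) = -94/(-4 + R))
1/(-35752 + z(B(-1, -5))) = 1/(-35752 - 94/(-4 - 4)) = 1/(-35752 - 94/(-8)) = 1/(-35752 - 94*(-1/8)) = 1/(-35752 + 47/4) = 1/(-142961/4) = -4/142961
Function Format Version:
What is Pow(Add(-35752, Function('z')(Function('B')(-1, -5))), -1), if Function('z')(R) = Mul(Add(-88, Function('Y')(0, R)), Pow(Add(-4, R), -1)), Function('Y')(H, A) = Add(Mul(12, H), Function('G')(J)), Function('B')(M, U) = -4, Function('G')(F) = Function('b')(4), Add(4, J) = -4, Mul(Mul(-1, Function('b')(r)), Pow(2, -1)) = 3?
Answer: Rational(-4, 142961) ≈ -2.7980e-5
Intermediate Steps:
Function('b')(r) = -6 (Function('b')(r) = Mul(-2, 3) = -6)
J = -8 (J = Add(-4, -4) = -8)
Function('G')(F) = -6
Function('Y')(H, A) = Add(-6, Mul(12, H)) (Function('Y')(H, A) = Add(Mul(12, H), -6) = Add(-6, Mul(12, H)))
Function('z')(R) = Mul(-94, Pow(Add(-4, R), -1)) (Function('z')(R) = Mul(Add(-88, Add(-6, Mul(12, 0))), Pow(Add(-4, R), -1)) = Mul(Add(-88, Add(-6, 0)), Pow(Add(-4, R), -1)) = Mul(Add(-88, -6), Pow(Add(-4, R), -1)) = Mul(-94, Pow(Add(-4, R), -1)))
Pow(Add(-35752, Function('z')(Function('B')(-1, -5))), -1) = Pow(Add(-35752, Mul(-94, Pow(Add(-4, -4), -1))), -1) = Pow(Add(-35752, Mul(-94, Pow(-8, -1))), -1) = Pow(Add(-35752, Mul(-94, Rational(-1, 8))), -1) = Pow(Add(-35752, Rational(47, 4)), -1) = Pow(Rational(-142961, 4), -1) = Rational(-4, 142961)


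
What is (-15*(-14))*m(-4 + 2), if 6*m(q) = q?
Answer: -70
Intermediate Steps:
m(q) = q/6
(-15*(-14))*m(-4 + 2) = (-15*(-14))*((-4 + 2)/6) = 210*((1/6)*(-2)) = 210*(-1/3) = -70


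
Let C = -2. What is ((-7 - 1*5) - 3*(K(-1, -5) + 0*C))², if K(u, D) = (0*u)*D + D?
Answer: 9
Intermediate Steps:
K(u, D) = D (K(u, D) = 0*D + D = 0 + D = D)
((-7 - 1*5) - 3*(K(-1, -5) + 0*C))² = ((-7 - 1*5) - 3*(-5 + 0*(-2)))² = ((-7 - 5) - 3*(-5 + 0))² = (-12 - 3*(-5))² = (-12 + 15)² = 3² = 9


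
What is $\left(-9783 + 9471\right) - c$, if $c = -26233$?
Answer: $25921$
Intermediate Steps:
$\left(-9783 + 9471\right) - c = \left(-9783 + 9471\right) - -26233 = -312 + 26233 = 25921$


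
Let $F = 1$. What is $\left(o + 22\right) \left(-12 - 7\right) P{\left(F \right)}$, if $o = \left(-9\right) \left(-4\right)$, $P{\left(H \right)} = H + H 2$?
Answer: $-3306$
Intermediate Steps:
$P{\left(H \right)} = 3 H$ ($P{\left(H \right)} = H + 2 H = 3 H$)
$o = 36$
$\left(o + 22\right) \left(-12 - 7\right) P{\left(F \right)} = \left(36 + 22\right) \left(-12 - 7\right) 3 \cdot 1 = 58 \left(-19\right) 3 = \left(-1102\right) 3 = -3306$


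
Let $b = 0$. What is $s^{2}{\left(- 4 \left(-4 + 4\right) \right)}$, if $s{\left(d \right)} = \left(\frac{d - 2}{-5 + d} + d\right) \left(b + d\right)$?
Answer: $0$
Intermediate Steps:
$s{\left(d \right)} = d \left(d + \frac{-2 + d}{-5 + d}\right)$ ($s{\left(d \right)} = \left(\frac{d - 2}{-5 + d} + d\right) \left(0 + d\right) = \left(\frac{-2 + d}{-5 + d} + d\right) d = \left(d + \frac{-2 + d}{-5 + d}\right) d = d \left(d + \frac{-2 + d}{-5 + d}\right)$)
$s^{2}{\left(- 4 \left(-4 + 4\right) \right)} = \left(\frac{- 4 \left(-4 + 4\right) \left(-2 + \left(- 4 \left(-4 + 4\right)\right)^{2} - 4 \left(- 4 \left(-4 + 4\right)\right)\right)}{-5 - 4 \left(-4 + 4\right)}\right)^{2} = \left(\frac{\left(-4\right) 0 \left(-2 + \left(\left(-4\right) 0\right)^{2} - 4 \left(\left(-4\right) 0\right)\right)}{-5 - 0}\right)^{2} = \left(\frac{0 \left(-2 + 0^{2} - 0\right)}{-5 + 0}\right)^{2} = \left(\frac{0 \left(-2 + 0 + 0\right)}{-5}\right)^{2} = \left(0 \left(- \frac{1}{5}\right) \left(-2\right)\right)^{2} = 0^{2} = 0$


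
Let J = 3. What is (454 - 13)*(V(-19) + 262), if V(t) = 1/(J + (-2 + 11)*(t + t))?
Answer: 13056099/113 ≈ 1.1554e+5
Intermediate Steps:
V(t) = 1/(3 + 18*t) (V(t) = 1/(3 + (-2 + 11)*(t + t)) = 1/(3 + 9*(2*t)) = 1/(3 + 18*t))
(454 - 13)*(V(-19) + 262) = (454 - 13)*(1/(3*(1 + 6*(-19))) + 262) = 441*(1/(3*(1 - 114)) + 262) = 441*((⅓)/(-113) + 262) = 441*((⅓)*(-1/113) + 262) = 441*(-1/339 + 262) = 441*(88817/339) = 13056099/113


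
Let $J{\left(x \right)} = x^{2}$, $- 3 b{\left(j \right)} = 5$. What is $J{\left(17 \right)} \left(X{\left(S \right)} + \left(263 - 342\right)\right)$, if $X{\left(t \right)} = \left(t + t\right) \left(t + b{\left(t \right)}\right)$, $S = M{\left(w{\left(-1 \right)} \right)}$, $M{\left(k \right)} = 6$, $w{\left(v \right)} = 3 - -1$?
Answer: $-7803$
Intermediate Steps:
$b{\left(j \right)} = - \frac{5}{3}$ ($b{\left(j \right)} = \left(- \frac{1}{3}\right) 5 = - \frac{5}{3}$)
$w{\left(v \right)} = 4$ ($w{\left(v \right)} = 3 + 1 = 4$)
$S = 6$
$X{\left(t \right)} = 2 t \left(- \frac{5}{3} + t\right)$ ($X{\left(t \right)} = \left(t + t\right) \left(t - \frac{5}{3}\right) = 2 t \left(- \frac{5}{3} + t\right)$)
$J{\left(17 \right)} \left(X{\left(S \right)} + \left(263 - 342\right)\right) = 17^{2} \left(\frac{2}{3} \cdot 6 \left(-5 + 3 \cdot 6\right) + \left(263 - 342\right)\right) = 289 \left(\frac{2}{3} \cdot 6 \left(-5 + 18\right) + \left(263 - 342\right)\right) = 289 \left(\frac{2}{3} \cdot 6 \cdot 13 - 79\right) = 289 \left(52 - 79\right) = 289 \left(-27\right) = -7803$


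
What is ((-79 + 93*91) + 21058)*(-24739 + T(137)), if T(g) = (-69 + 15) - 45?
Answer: -731280396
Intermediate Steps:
T(g) = -99 (T(g) = -54 - 45 = -99)
((-79 + 93*91) + 21058)*(-24739 + T(137)) = ((-79 + 93*91) + 21058)*(-24739 - 99) = ((-79 + 8463) + 21058)*(-24838) = (8384 + 21058)*(-24838) = 29442*(-24838) = -731280396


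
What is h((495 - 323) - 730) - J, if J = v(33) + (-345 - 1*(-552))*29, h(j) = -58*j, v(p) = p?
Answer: 26328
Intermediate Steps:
J = 6036 (J = 33 + (-345 - 1*(-552))*29 = 33 + (-345 + 552)*29 = 33 + 207*29 = 33 + 6003 = 6036)
h((495 - 323) - 730) - J = -58*((495 - 323) - 730) - 1*6036 = -58*(172 - 730) - 6036 = -58*(-558) - 6036 = 32364 - 6036 = 26328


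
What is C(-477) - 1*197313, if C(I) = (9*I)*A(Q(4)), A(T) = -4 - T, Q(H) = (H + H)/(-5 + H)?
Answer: -214485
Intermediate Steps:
Q(H) = 2*H/(-5 + H) (Q(H) = (2*H)/(-5 + H) = 2*H/(-5 + H))
C(I) = 36*I (C(I) = (9*I)*(-4 - 2*4/(-5 + 4)) = (9*I)*(-4 - 2*4/(-1)) = (9*I)*(-4 - 2*4*(-1)) = (9*I)*(-4 - 1*(-8)) = (9*I)*(-4 + 8) = (9*I)*4 = 36*I)
C(-477) - 1*197313 = 36*(-477) - 1*197313 = -17172 - 197313 = -214485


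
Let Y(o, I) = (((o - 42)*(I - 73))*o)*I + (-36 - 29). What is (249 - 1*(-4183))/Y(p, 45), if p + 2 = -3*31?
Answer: -4432/16398965 ≈ -0.00027026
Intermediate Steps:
p = -95 (p = -2 - 3*31 = -2 - 93 = -95)
Y(o, I) = -65 + I*o*(-73 + I)*(-42 + o) (Y(o, I) = (((-42 + o)*(-73 + I))*o)*I - 65 = (((-73 + I)*(-42 + o))*o)*I - 65 = (o*(-73 + I)*(-42 + o))*I - 65 = I*o*(-73 + I)*(-42 + o) - 65 = -65 + I*o*(-73 + I)*(-42 + o))
(249 - 1*(-4183))/Y(p, 45) = (249 - 1*(-4183))/(-65 + 45**2*(-95)**2 - 73*45*(-95)**2 - 42*(-95)*45**2 + 3066*45*(-95)) = (249 + 4183)/(-65 + 2025*9025 - 73*45*9025 - 42*(-95)*2025 - 13107150) = 4432/(-65 + 18275625 - 29647125 + 8079750 - 13107150) = 4432/(-16398965) = 4432*(-1/16398965) = -4432/16398965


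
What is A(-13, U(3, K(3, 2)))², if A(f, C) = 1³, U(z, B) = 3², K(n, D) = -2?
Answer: 1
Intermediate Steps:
U(z, B) = 9
A(f, C) = 1
A(-13, U(3, K(3, 2)))² = 1² = 1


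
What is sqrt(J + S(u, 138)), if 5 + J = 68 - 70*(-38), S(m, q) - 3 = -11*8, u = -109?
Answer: sqrt(2638) ≈ 51.361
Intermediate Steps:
S(m, q) = -85 (S(m, q) = 3 - 11*8 = 3 - 88 = -85)
J = 2723 (J = -5 + (68 - 70*(-38)) = -5 + (68 + 2660) = -5 + 2728 = 2723)
sqrt(J + S(u, 138)) = sqrt(2723 - 85) = sqrt(2638)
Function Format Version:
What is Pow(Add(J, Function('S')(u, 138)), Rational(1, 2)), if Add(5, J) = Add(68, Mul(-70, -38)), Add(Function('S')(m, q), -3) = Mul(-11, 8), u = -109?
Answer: Pow(2638, Rational(1, 2)) ≈ 51.361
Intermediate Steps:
Function('S')(m, q) = -85 (Function('S')(m, q) = Add(3, Mul(-11, 8)) = Add(3, -88) = -85)
J = 2723 (J = Add(-5, Add(68, Mul(-70, -38))) = Add(-5, Add(68, 2660)) = Add(-5, 2728) = 2723)
Pow(Add(J, Function('S')(u, 138)), Rational(1, 2)) = Pow(Add(2723, -85), Rational(1, 2)) = Pow(2638, Rational(1, 2))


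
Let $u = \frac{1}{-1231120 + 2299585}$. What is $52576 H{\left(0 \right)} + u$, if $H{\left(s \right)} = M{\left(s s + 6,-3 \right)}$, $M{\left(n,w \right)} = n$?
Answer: $\frac{337053695041}{1068465} \approx 3.1546 \cdot 10^{5}$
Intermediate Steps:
$H{\left(s \right)} = 6 + s^{2}$ ($H{\left(s \right)} = s s + 6 = s^{2} + 6 = 6 + s^{2}$)
$u = \frac{1}{1068465} \approx 9.3592 \cdot 10^{-7}$
$52576 H{\left(0 \right)} + u = 52576 \left(6 + 0^{2}\right) + \frac{1}{1068465} = 52576 \left(6 + 0\right) + \frac{1}{1068465} = 52576 \cdot 6 + \frac{1}{1068465} = 315456 + \frac{1}{1068465} = \frac{337053695041}{1068465}$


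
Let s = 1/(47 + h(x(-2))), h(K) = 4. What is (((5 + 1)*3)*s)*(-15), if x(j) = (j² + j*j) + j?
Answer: -90/17 ≈ -5.2941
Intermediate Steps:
x(j) = j + 2*j² (x(j) = (j² + j²) + j = 2*j² + j = j + 2*j²)
s = 1/51 (s = 1/(47 + 4) = 1/51 ≈ 0.019608)
(((5 + 1)*3)*s)*(-15) = (((5 + 1)*3)*(1/51))*(-15) = ((6*3)*(1/51))*(-15) = (18*(1/51))*(-15) = (6/17)*(-15) = -90/17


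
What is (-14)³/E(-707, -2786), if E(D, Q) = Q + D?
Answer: 392/499 ≈ 0.78557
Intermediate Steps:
E(D, Q) = D + Q
(-14)³/E(-707, -2786) = (-14)³/(-707 - 2786) = -2744/(-3493) = -2744*(-1/3493) = 392/499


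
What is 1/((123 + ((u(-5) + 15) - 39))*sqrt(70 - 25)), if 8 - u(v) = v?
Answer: sqrt(5)/1680 ≈ 0.0013310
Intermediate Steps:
u(v) = 8 - v
1/((123 + ((u(-5) + 15) - 39))*sqrt(70 - 25)) = 1/((123 + (((8 - 1*(-5)) + 15) - 39))*sqrt(70 - 25)) = 1/((123 + (((8 + 5) + 15) - 39))*sqrt(45)) = 1/((123 + ((13 + 15) - 39))*(3*sqrt(5))) = 1/((123 + (28 - 39))*(3*sqrt(5))) = 1/((123 - 11)*(3*sqrt(5))) = 1/(112*(3*sqrt(5))) = 1/(336*sqrt(5)) = sqrt(5)/1680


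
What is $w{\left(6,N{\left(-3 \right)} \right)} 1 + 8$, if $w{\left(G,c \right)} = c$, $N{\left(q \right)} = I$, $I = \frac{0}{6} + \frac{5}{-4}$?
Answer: $\frac{27}{4} \approx 6.75$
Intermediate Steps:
$I = - \frac{5}{4}$ ($I = 0 \cdot \frac{1}{6} + 5 \left(- \frac{1}{4}\right) = 0 - \frac{5}{4} = - \frac{5}{4} \approx -1.25$)
$N{\left(q \right)} = - \frac{5}{4}$
$w{\left(6,N{\left(-3 \right)} \right)} 1 + 8 = \left(- \frac{5}{4}\right) 1 + 8 = - \frac{5}{4} + 8 = \frac{27}{4}$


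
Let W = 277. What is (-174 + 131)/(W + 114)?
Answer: -43/391 ≈ -0.10997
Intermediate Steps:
(-174 + 131)/(W + 114) = (-174 + 131)/(277 + 114) = -43/391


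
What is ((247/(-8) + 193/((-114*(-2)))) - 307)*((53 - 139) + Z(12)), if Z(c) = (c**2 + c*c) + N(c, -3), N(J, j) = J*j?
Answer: -12755855/228 ≈ -55947.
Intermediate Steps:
Z(c) = -3*c + 2*c**2 (Z(c) = (c**2 + c*c) + c*(-3) = (c**2 + c**2) - 3*c = 2*c**2 - 3*c = -3*c + 2*c**2)
((247/(-8) + 193/((-114*(-2)))) - 307)*((53 - 139) + Z(12)) = ((247/(-8) + 193/((-114*(-2)))) - 307)*((53 - 139) + 12*(-3 + 2*12)) = ((247*(-1/8) + 193/228) - 307)*(-86 + 12*(-3 + 24)) = ((-247/8 + 193*(1/228)) - 307)*(-86 + 12*21) = ((-247/8 + 193/228) - 307)*(-86 + 252) = (-13693/456 - 307)*166 = -153685/456*166 = -12755855/228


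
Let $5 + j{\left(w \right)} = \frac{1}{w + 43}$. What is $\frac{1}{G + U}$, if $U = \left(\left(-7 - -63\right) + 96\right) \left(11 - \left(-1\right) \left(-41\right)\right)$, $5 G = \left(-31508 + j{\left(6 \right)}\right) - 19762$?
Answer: $- \frac{245}{3629674} \approx -6.7499 \cdot 10^{-5}$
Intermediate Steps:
$j{\left(w \right)} = -5 + \frac{1}{43 + w}$ ($j{\left(w \right)} = -5 + \frac{1}{w + 43} = -5 + \frac{1}{43 + w}$)
$G = - \frac{2512474}{245}$ ($G = \frac{\left(-31508 + \frac{-214 - 30}{43 + 6}\right) - 19762}{5} = \frac{\left(-31508 + \frac{-214 - 30}{49}\right) - 19762}{5} = \frac{\left(-31508 + \frac{1}{49} \left(-244\right)\right) - 19762}{5} = \frac{\left(-31508 - \frac{244}{49}\right) - 19762}{5} = \frac{- \frac{1544136}{49} - 19762}{5} = \frac{1}{5} \left(- \frac{2512474}{49}\right) = - \frac{2512474}{245} \approx -10255.0$)
$U = -4560$ ($U = \left(\left(-7 + 63\right) + 96\right) \left(11 - 41\right) = \left(56 + 96\right) \left(11 - 41\right) = 152 \left(-30\right) = -4560$)
$\frac{1}{G + U} = \frac{1}{- \frac{2512474}{245} - 4560} = \frac{1}{- \frac{3629674}{245}} = - \frac{245}{3629674}$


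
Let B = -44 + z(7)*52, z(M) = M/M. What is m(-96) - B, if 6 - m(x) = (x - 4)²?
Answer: -10002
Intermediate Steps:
m(x) = 6 - (-4 + x)² (m(x) = 6 - (x - 4)² = 6 - (-4 + x)²)
z(M) = 1
B = 8 (B = -44 + 1*52 = -44 + 52 = 8)
m(-96) - B = (6 - (-4 - 96)²) - 1*8 = (6 - 1*(-100)²) - 8 = (6 - 1*10000) - 8 = (6 - 10000) - 8 = -9994 - 8 = -10002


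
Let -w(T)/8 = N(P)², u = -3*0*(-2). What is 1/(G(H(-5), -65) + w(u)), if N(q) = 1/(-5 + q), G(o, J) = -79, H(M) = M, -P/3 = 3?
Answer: -49/3873 ≈ -0.012652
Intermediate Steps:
P = -9 (P = -3*3 = -9)
u = 0 (u = 0*(-2) = 0)
w(T) = -2/49 (w(T) = -8/(-5 - 9)² = -8*(1/(-14))² = -8*(-1/14)² = -8*1/196 = -2/49)
1/(G(H(-5), -65) + w(u)) = 1/(-79 - 2/49) = 1/(-3873/49) = -49/3873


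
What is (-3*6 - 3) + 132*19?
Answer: 2487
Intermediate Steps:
(-3*6 - 3) + 132*19 = (-18 - 3) + 2508 = -21 + 2508 = 2487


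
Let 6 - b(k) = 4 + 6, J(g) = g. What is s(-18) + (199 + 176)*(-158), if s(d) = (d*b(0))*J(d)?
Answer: -60546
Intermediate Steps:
b(k) = -4 (b(k) = 6 - (4 + 6) = 6 - 1*10 = 6 - 10 = -4)
s(d) = -4*d² (s(d) = (d*(-4))*d = (-4*d)*d = -4*d²)
s(-18) + (199 + 176)*(-158) = -4*(-18)² + (199 + 176)*(-158) = -4*324 + 375*(-158) = -1296 - 59250 = -60546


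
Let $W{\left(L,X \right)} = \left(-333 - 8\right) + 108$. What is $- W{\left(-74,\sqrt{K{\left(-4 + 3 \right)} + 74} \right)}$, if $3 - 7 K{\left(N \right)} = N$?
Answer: $233$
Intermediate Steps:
$K{\left(N \right)} = \frac{3}{7} - \frac{N}{7}$
$W{\left(L,X \right)} = -233$ ($W{\left(L,X \right)} = -341 + 108 = -233$)
$- W{\left(-74,\sqrt{K{\left(-4 + 3 \right)} + 74} \right)} = \left(-1\right) \left(-233\right) = 233$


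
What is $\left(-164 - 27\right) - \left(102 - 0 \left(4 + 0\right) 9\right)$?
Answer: $-293$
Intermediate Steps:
$\left(-164 - 27\right) - \left(102 - 0 \left(4 + 0\right) 9\right) = \left(-164 - 27\right) - \left(102 - 0 \cdot 4 \cdot 9\right) = -191 - \left(102 - 0 \cdot 9\right) = -191 - \left(102 - 0\right) = -191 - \left(102 + 0\right) = -191 - 102 = -293$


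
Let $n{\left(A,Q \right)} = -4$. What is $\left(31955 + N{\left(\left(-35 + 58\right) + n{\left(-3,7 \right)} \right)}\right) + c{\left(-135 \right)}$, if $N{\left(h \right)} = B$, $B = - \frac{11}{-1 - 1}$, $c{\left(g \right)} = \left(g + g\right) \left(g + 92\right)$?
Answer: $\frac{87141}{2} \approx 43571.0$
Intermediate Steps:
$c{\left(g \right)} = 2 g \left(92 + g\right)$
$B = \frac{11}{2}$ ($B = - \frac{11}{-1 - 1} = - \frac{11}{-2} = \left(-11\right) \left(- \frac{1}{2}\right) = \frac{11}{2} \approx 5.5$)
$N{\left(h \right)} = \frac{11}{2}$
$\left(31955 + N{\left(\left(-35 + 58\right) + n{\left(-3,7 \right)} \right)}\right) + c{\left(-135 \right)} = \left(31955 + \frac{11}{2}\right) + 2 \left(-135\right) \left(92 - 135\right) = \frac{63921}{2} + 2 \left(-135\right) \left(-43\right) = \frac{63921}{2} + 11610 = \frac{87141}{2}$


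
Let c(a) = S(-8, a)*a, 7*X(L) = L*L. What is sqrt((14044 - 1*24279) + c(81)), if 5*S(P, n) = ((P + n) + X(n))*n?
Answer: sqrt(1611440845)/35 ≈ 1146.9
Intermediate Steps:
X(L) = L**2/7 (X(L) = (L*L)/7 = L**2/7)
S(P, n) = n*(P + n + n**2/7)/5 (S(P, n) = (((P + n) + n**2/7)*n)/5 = ((P + n + n**2/7)*n)/5 = (n*(P + n + n**2/7))/5 = n*(P + n + n**2/7)/5)
c(a) = a**2*(-56 + a**2 + 7*a)/35 (c(a) = (a*(a**2 + 7*(-8) + 7*a)/35)*a = (a*(a**2 - 56 + 7*a)/35)*a = (a*(-56 + a**2 + 7*a)/35)*a = a**2*(-56 + a**2 + 7*a)/35)
sqrt((14044 - 1*24279) + c(81)) = sqrt((14044 - 1*24279) + (1/35)*81**2*(-56 + 81**2 + 7*81)) = sqrt((14044 - 24279) + (1/35)*6561*(-56 + 6561 + 567)) = sqrt(-10235 + (1/35)*6561*7072) = sqrt(-10235 + 46399392/35) = sqrt(46041167/35) = sqrt(1611440845)/35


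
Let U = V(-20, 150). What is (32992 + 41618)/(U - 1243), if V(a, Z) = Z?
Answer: -74610/1093 ≈ -68.262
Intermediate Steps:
U = 150
(32992 + 41618)/(U - 1243) = (32992 + 41618)/(150 - 1243) = 74610/(-1093) = 74610*(-1/1093) = -74610/1093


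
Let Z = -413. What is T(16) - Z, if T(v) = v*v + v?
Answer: 685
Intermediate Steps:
T(v) = v + v² (T(v) = v² + v = v + v²)
T(16) - Z = 16*(1 + 16) - 1*(-413) = 16*17 + 413 = 272 + 413 = 685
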